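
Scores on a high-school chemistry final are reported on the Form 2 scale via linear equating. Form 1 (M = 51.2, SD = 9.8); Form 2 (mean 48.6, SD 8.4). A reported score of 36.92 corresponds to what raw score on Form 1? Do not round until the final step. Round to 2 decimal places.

Invert y = (SD_Y/SD_X)(x − M_X) + M_Y:
x = (SD_X/SD_Y)(y − M_Y) + M_X = (9.8/8.4)(36.92 − 48.6) + 51.2
x = 1.166667 × -11.680 + 51.2 = 37.57

37.57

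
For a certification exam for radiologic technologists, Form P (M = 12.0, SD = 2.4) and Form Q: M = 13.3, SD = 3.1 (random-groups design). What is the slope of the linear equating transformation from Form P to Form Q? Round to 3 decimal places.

A = SD_Y / SD_X = 3.1 / 2.4 = 1.292

1.292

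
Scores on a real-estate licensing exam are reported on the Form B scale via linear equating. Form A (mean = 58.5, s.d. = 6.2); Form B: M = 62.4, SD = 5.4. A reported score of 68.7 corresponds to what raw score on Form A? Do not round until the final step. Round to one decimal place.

65.7

Invert y = (SD_Y/SD_X)(x − M_X) + M_Y:
x = (SD_X/SD_Y)(y − M_Y) + M_X = (6.2/5.4)(68.7 − 62.4) + 58.5
x = 1.148148 × 6.300 + 58.5 = 65.7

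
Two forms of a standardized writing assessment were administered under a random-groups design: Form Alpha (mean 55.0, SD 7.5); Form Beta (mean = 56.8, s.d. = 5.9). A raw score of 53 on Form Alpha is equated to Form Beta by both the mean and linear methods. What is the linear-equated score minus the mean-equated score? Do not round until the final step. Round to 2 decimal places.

Mean-equated: 53 + (56.8 − 55.0) = 54.80
Linear-equated: (5.9/7.5)(53 − 55.0) + 56.8 = 55.227
Difference = 55.227 − 54.80 = 0.43

0.43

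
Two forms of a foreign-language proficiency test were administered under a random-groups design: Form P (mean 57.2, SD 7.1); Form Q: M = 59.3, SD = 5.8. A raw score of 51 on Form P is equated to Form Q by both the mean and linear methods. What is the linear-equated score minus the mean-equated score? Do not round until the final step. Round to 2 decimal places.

Mean-equated: 51 + (59.3 − 57.2) = 53.10
Linear-equated: (5.8/7.1)(51 − 57.2) + 59.3 = 54.235
Difference = 54.235 − 53.10 = 1.14

1.14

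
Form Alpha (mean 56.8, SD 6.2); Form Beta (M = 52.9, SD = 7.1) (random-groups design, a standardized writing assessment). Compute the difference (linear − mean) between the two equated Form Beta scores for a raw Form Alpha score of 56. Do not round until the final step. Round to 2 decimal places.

-0.12

Mean-equated: 56 + (52.9 − 56.8) = 52.10
Linear-equated: (7.1/6.2)(56 − 56.8) + 52.9 = 51.984
Difference = 51.984 − 52.10 = -0.12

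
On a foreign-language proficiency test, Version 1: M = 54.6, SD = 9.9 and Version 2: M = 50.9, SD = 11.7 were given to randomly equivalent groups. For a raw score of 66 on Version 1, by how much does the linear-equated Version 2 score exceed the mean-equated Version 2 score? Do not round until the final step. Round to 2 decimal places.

Mean-equated: 66 + (50.9 − 54.6) = 62.30
Linear-equated: (11.7/9.9)(66 − 54.6) + 50.9 = 64.373
Difference = 64.373 − 62.30 = 2.07

2.07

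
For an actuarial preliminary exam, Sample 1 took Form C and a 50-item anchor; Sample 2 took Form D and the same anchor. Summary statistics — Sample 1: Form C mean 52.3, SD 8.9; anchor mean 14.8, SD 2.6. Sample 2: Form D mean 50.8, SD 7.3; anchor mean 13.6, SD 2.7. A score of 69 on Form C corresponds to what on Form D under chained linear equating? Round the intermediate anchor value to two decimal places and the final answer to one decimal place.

67.2

Form C → anchor (Sample 1): v = (2.6/8.9)(69 − 52.3) + 14.8 = 19.68
anchor → Form D (Sample 2): y = (7.3/2.7)(19.68 − 13.6) + 50.8 = 67.2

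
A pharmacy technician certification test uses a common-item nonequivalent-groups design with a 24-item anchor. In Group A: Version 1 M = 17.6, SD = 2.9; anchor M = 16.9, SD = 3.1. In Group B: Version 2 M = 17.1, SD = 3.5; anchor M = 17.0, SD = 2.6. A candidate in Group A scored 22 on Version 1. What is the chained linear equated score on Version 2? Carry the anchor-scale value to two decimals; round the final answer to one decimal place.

23.3

Version 1 → anchor (Group A): v = (3.1/2.9)(22 − 17.6) + 16.9 = 21.60
anchor → Version 2 (Group B): y = (3.5/2.6)(21.60 − 17.0) + 17.1 = 23.3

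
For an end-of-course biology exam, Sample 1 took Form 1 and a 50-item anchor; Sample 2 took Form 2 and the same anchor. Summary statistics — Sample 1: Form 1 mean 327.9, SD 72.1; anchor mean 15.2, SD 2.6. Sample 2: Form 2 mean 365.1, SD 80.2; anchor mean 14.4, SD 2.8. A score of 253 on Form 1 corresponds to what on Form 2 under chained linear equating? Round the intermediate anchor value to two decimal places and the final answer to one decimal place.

310.7

Form 1 → anchor (Sample 1): v = (2.6/72.1)(253 − 327.9) + 15.2 = 12.50
anchor → Form 2 (Sample 2): y = (80.2/2.8)(12.50 − 14.4) + 365.1 = 310.7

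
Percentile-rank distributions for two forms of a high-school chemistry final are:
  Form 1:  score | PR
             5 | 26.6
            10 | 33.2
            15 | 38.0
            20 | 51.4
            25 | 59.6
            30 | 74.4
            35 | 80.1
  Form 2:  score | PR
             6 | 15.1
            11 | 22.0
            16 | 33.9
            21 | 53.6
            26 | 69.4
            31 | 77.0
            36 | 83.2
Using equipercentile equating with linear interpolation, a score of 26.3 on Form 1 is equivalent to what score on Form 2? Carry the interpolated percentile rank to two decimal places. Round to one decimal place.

PR of 26.3 on Form 1: 59.6 + (26.3 − 25)/(30 − 25) × (74.4 − 59.6) = 63.45
On Form 2, PR 63.45 falls between score 21 (PR 53.6) and 26 (PR 69.4).
Interpolate: 21 + (63.45 − 53.6)/(69.4 − 53.6) × (26 − 21) = 24.1

24.1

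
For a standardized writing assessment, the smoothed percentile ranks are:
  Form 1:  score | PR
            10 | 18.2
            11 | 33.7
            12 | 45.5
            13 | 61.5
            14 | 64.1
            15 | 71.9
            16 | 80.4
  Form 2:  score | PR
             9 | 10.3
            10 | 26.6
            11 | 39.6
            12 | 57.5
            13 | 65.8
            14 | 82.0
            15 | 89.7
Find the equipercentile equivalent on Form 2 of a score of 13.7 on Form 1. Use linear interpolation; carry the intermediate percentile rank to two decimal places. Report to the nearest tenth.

12.7

PR of 13.7 on Form 1: 61.5 + (13.7 − 13)/(14 − 13) × (64.1 − 61.5) = 63.32
On Form 2, PR 63.32 falls between score 12 (PR 57.5) and 13 (PR 65.8).
Interpolate: 12 + (63.32 − 57.5)/(65.8 − 57.5) × (13 − 12) = 12.7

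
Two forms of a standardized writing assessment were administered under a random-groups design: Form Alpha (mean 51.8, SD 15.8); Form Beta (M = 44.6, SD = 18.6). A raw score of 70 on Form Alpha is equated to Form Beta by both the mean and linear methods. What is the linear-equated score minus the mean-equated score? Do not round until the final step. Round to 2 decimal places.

3.23

Mean-equated: 70 + (44.6 − 51.8) = 62.80
Linear-equated: (18.6/15.8)(70 − 51.8) + 44.6 = 66.025
Difference = 66.025 − 62.80 = 3.23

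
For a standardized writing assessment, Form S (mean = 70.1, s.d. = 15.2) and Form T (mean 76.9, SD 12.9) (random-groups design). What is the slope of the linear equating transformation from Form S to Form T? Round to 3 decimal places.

A = SD_Y / SD_X = 12.9 / 15.2 = 0.849

0.849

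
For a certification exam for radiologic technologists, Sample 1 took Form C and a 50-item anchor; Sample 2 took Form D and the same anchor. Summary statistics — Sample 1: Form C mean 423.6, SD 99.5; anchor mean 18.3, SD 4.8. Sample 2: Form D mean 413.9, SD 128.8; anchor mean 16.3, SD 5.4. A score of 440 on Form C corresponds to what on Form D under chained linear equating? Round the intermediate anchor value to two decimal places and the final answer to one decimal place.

480.4

Form C → anchor (Sample 1): v = (4.8/99.5)(440 − 423.6) + 18.3 = 19.09
anchor → Form D (Sample 2): y = (128.8/5.4)(19.09 − 16.3) + 413.9 = 480.4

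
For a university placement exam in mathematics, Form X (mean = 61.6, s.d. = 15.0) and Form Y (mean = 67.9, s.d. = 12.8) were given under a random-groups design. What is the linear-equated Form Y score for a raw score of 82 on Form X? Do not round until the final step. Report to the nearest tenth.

Linear equating: y = (SD_Y/SD_X)(x − M_X) + M_Y
y = (12.8/15.0)(82 − 61.6) + 67.9
y = 0.853333 × 20.4 + 67.9 = 17.4080 + 67.9 = 85.3

85.3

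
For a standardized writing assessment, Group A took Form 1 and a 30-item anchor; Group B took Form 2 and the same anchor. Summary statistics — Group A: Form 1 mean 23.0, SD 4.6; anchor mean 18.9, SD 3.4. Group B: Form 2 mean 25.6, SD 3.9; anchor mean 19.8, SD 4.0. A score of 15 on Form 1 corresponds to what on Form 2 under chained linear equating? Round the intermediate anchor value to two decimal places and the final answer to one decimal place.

Form 1 → anchor (Group A): v = (3.4/4.6)(15 − 23.0) + 18.9 = 12.99
anchor → Form 2 (Group B): y = (3.9/4.0)(12.99 − 19.8) + 25.6 = 19.0

19.0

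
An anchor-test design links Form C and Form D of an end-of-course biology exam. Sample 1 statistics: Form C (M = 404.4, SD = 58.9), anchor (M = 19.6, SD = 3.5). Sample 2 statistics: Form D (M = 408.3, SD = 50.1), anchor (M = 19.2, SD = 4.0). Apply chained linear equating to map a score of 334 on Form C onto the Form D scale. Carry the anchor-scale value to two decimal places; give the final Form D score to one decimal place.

Form C → anchor (Sample 1): v = (3.5/58.9)(334 − 404.4) + 19.6 = 15.42
anchor → Form D (Sample 2): y = (50.1/4.0)(15.42 − 19.2) + 408.3 = 361.0

361.0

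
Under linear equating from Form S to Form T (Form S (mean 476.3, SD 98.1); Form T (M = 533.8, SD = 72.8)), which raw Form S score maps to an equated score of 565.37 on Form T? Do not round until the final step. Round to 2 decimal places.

Invert y = (SD_Y/SD_X)(x − M_X) + M_Y:
x = (SD_X/SD_Y)(y − M_Y) + M_X = (98.1/72.8)(565.37 − 533.8) + 476.3
x = 1.347527 × 31.570 + 476.3 = 518.84

518.84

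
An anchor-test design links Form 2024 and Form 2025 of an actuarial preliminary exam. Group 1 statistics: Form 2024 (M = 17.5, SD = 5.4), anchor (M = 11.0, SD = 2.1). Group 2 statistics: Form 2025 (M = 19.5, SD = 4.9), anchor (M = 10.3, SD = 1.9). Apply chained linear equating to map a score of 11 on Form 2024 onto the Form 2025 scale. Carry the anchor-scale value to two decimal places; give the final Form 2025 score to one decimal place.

14.8

Form 2024 → anchor (Group 1): v = (2.1/5.4)(11 − 17.5) + 11.0 = 8.47
anchor → Form 2025 (Group 2): y = (4.9/1.9)(8.47 − 10.3) + 19.5 = 14.8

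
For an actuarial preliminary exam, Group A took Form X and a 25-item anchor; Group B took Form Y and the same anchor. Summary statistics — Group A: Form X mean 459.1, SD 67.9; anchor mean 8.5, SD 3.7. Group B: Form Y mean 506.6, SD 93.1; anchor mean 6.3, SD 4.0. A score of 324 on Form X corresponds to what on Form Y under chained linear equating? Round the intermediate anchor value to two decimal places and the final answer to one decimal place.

Form X → anchor (Group A): v = (3.7/67.9)(324 − 459.1) + 8.5 = 1.14
anchor → Form Y (Group B): y = (93.1/4.0)(1.14 − 6.3) + 506.6 = 386.5

386.5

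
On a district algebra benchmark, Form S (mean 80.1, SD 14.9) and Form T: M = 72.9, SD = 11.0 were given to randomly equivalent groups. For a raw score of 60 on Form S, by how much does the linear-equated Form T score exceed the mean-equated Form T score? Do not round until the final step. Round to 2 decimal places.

5.26

Mean-equated: 60 + (72.9 − 80.1) = 52.80
Linear-equated: (11.0/14.9)(60 − 80.1) + 72.9 = 58.061
Difference = 58.061 − 52.80 = 5.26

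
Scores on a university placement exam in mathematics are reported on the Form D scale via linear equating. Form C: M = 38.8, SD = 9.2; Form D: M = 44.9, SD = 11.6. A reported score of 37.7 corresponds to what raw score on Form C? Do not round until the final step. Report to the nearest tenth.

33.1

Invert y = (SD_Y/SD_X)(x − M_X) + M_Y:
x = (SD_X/SD_Y)(y − M_Y) + M_X = (9.2/11.6)(37.7 − 44.9) + 38.8
x = 0.793103 × -7.200 + 38.8 = 33.1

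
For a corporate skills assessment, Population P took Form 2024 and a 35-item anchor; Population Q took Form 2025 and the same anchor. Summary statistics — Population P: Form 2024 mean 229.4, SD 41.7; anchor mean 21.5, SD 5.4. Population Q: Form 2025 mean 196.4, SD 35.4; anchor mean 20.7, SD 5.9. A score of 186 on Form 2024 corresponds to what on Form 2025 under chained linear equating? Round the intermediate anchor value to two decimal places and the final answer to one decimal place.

Form 2024 → anchor (Population P): v = (5.4/41.7)(186 − 229.4) + 21.5 = 15.88
anchor → Form 2025 (Population Q): y = (35.4/5.9)(15.88 − 20.7) + 196.4 = 167.5

167.5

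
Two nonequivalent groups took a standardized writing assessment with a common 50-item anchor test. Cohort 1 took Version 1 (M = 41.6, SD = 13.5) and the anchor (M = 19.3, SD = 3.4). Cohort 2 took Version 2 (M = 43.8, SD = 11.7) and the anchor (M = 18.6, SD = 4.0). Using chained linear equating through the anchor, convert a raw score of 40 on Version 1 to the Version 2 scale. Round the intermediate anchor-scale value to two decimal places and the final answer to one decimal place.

44.7

Version 1 → anchor (Cohort 1): v = (3.4/13.5)(40 − 41.6) + 19.3 = 18.90
anchor → Version 2 (Cohort 2): y = (11.7/4.0)(18.90 − 18.6) + 43.8 = 44.7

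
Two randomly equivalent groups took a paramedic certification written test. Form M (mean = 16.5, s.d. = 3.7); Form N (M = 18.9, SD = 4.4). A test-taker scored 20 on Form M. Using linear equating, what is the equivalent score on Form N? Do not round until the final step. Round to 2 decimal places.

23.06

Linear equating: y = (SD_Y/SD_X)(x − M_X) + M_Y
y = (4.4/3.7)(20 − 16.5) + 18.9
y = 1.189189 × 3.5 + 18.9 = 4.1622 + 18.9 = 23.06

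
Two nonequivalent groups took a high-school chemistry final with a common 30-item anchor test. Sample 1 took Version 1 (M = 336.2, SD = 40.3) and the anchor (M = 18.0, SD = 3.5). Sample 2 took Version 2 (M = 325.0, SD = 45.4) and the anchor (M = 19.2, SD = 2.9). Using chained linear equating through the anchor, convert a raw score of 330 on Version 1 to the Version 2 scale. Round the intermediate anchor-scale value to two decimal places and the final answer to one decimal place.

Version 1 → anchor (Sample 1): v = (3.5/40.3)(330 − 336.2) + 18.0 = 17.46
anchor → Version 2 (Sample 2): y = (45.4/2.9)(17.46 − 19.2) + 325.0 = 297.8

297.8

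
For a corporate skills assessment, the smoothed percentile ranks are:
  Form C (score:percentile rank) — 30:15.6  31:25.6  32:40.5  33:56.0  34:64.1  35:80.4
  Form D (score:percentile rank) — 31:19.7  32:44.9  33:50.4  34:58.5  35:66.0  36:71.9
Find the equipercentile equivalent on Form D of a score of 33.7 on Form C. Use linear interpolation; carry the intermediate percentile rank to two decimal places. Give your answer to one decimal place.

PR of 33.7 on Form C: 56.0 + (33.7 − 33)/(34 − 33) × (64.1 − 56.0) = 61.67
On Form D, PR 61.67 falls between score 34 (PR 58.5) and 35 (PR 66.0).
Interpolate: 34 + (61.67 − 58.5)/(66.0 − 58.5) × (35 − 34) = 34.4

34.4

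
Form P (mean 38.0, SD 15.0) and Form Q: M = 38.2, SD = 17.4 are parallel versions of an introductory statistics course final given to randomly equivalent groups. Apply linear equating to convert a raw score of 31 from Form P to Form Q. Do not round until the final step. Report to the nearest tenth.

Linear equating: y = (SD_Y/SD_X)(x − M_X) + M_Y
y = (17.4/15.0)(31 − 38.0) + 38.2
y = 1.160000 × -7.0 + 38.2 = -8.1200 + 38.2 = 30.1

30.1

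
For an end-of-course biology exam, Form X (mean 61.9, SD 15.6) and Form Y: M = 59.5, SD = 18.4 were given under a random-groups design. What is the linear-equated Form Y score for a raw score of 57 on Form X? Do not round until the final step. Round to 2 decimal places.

53.72

Linear equating: y = (SD_Y/SD_X)(x − M_X) + M_Y
y = (18.4/15.6)(57 − 61.9) + 59.5
y = 1.179487 × -4.9 + 59.5 = -5.7795 + 59.5 = 53.72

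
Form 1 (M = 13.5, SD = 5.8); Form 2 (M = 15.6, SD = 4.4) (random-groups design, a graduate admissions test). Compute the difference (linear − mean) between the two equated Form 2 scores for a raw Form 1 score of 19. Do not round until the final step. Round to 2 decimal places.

Mean-equated: 19 + (15.6 − 13.5) = 21.10
Linear-equated: (4.4/5.8)(19 − 13.5) + 15.6 = 19.772
Difference = 19.772 − 21.10 = -1.33

-1.33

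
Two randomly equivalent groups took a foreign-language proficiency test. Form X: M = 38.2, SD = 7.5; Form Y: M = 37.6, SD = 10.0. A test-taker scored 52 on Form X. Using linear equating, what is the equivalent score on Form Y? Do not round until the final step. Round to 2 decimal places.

Linear equating: y = (SD_Y/SD_X)(x − M_X) + M_Y
y = (10.0/7.5)(52 − 38.2) + 37.6
y = 1.333333 × 13.8 + 37.6 = 18.4000 + 37.6 = 56.00

56.00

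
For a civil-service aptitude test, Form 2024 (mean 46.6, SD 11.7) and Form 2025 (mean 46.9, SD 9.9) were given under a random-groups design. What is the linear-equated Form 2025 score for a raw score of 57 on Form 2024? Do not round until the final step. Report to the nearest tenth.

Linear equating: y = (SD_Y/SD_X)(x − M_X) + M_Y
y = (9.9/11.7)(57 − 46.6) + 46.9
y = 0.846154 × 10.4 + 46.9 = 8.8000 + 46.9 = 55.7

55.7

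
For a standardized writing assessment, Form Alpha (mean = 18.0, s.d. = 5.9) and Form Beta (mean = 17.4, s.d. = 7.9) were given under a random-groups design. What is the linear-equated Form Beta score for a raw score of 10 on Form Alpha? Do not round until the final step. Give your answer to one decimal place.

Linear equating: y = (SD_Y/SD_X)(x − M_X) + M_Y
y = (7.9/5.9)(10 − 18.0) + 17.4
y = 1.338983 × -8.0 + 17.4 = -10.7119 + 17.4 = 6.7

6.7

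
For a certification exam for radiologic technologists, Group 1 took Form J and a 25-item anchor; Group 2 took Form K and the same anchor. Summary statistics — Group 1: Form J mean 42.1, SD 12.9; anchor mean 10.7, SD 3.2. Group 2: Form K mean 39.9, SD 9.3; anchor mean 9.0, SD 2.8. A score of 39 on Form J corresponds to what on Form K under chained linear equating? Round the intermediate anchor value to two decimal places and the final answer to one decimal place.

43.0

Form J → anchor (Group 1): v = (3.2/12.9)(39 − 42.1) + 10.7 = 9.93
anchor → Form K (Group 2): y = (9.3/2.8)(9.93 − 9.0) + 39.9 = 43.0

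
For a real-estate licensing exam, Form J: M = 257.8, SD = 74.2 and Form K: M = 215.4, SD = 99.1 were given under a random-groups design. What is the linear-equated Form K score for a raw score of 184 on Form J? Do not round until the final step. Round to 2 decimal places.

Linear equating: y = (SD_Y/SD_X)(x − M_X) + M_Y
y = (99.1/74.2)(184 − 257.8) + 215.4
y = 1.335580 × -73.8 + 215.4 = -98.5658 + 215.4 = 116.83

116.83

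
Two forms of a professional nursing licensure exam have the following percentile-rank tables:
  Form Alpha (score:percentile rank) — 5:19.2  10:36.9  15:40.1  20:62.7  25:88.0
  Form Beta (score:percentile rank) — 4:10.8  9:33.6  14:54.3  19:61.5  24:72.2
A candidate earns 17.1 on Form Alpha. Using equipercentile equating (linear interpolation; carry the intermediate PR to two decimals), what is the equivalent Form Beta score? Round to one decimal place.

PR of 17.1 on Form Alpha: 40.1 + (17.1 − 15)/(20 − 15) × (62.7 − 40.1) = 49.59
On Form Beta, PR 49.59 falls between score 9 (PR 33.6) and 14 (PR 54.3).
Interpolate: 9 + (49.59 − 33.6)/(54.3 − 33.6) × (14 − 9) = 12.9

12.9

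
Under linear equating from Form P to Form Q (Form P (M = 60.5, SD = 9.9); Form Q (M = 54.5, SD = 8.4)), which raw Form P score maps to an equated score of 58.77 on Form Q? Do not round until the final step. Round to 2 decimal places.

Invert y = (SD_Y/SD_X)(x − M_X) + M_Y:
x = (SD_X/SD_Y)(y − M_Y) + M_X = (9.9/8.4)(58.77 − 54.5) + 60.5
x = 1.178571 × 4.270 + 60.5 = 65.53

65.53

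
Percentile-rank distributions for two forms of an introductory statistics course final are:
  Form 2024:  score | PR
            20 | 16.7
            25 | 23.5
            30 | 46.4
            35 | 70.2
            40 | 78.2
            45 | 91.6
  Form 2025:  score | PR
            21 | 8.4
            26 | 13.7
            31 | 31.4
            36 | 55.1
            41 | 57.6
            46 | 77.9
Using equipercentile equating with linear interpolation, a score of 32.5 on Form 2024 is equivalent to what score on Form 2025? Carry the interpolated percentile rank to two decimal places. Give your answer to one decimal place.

PR of 32.5 on Form 2024: 46.4 + (32.5 − 30)/(35 − 30) × (70.2 − 46.4) = 58.30
On Form 2025, PR 58.30 falls between score 41 (PR 57.6) and 46 (PR 77.9).
Interpolate: 41 + (58.30 − 57.6)/(77.9 − 57.6) × (46 − 41) = 41.2

41.2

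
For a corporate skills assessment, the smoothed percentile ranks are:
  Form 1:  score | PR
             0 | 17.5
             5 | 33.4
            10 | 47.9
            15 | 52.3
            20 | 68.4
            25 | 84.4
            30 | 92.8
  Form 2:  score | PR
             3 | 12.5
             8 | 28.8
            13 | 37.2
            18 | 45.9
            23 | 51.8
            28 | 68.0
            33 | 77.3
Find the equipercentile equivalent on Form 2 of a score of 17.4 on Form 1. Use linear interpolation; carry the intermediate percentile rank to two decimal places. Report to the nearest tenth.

PR of 17.4 on Form 1: 52.3 + (17.4 − 15)/(20 − 15) × (68.4 − 52.3) = 60.03
On Form 2, PR 60.03 falls between score 23 (PR 51.8) and 28 (PR 68.0).
Interpolate: 23 + (60.03 − 51.8)/(68.0 − 51.8) × (28 − 23) = 25.5

25.5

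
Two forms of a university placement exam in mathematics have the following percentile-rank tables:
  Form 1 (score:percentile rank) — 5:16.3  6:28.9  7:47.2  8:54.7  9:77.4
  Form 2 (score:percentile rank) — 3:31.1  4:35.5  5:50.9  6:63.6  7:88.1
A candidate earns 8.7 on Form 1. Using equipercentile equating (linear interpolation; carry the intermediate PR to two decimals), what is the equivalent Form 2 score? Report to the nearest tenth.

PR of 8.7 on Form 1: 54.7 + (8.7 − 8)/(9 − 8) × (77.4 − 54.7) = 70.59
On Form 2, PR 70.59 falls between score 6 (PR 63.6) and 7 (PR 88.1).
Interpolate: 6 + (70.59 − 63.6)/(88.1 − 63.6) × (7 − 6) = 6.3

6.3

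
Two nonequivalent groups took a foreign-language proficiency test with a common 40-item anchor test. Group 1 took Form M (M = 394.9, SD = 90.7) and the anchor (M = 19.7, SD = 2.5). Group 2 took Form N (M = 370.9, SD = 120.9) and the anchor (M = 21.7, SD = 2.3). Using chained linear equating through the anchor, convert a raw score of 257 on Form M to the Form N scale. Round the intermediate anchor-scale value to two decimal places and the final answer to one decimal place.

Form M → anchor (Group 1): v = (2.5/90.7)(257 − 394.9) + 19.7 = 15.90
anchor → Form N (Group 2): y = (120.9/2.3)(15.90 − 21.7) + 370.9 = 66.0

66.0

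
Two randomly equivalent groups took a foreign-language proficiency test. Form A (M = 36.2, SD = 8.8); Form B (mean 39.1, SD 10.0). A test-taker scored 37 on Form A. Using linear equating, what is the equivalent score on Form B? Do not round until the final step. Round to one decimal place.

Linear equating: y = (SD_Y/SD_X)(x − M_X) + M_Y
y = (10.0/8.8)(37 − 36.2) + 39.1
y = 1.136364 × 0.8 + 39.1 = 0.9091 + 39.1 = 40.0

40.0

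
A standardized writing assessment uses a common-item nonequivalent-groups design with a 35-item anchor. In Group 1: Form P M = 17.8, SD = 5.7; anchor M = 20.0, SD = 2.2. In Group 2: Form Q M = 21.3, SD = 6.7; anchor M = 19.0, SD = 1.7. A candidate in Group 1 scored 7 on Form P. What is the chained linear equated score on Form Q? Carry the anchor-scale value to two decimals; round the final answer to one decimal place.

8.8

Form P → anchor (Group 1): v = (2.2/5.7)(7 − 17.8) + 20.0 = 15.83
anchor → Form Q (Group 2): y = (6.7/1.7)(15.83 − 19.0) + 21.3 = 8.8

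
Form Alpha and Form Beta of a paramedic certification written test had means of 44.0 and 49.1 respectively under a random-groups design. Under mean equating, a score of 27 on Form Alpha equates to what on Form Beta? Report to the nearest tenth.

Mean equating: y = x + (M_Y − M_X) = 27 + (49.1 − 44.0) = 32.1

32.1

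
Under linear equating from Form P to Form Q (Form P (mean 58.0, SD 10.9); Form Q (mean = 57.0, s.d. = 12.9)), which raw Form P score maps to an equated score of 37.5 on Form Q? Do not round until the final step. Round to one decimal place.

Invert y = (SD_Y/SD_X)(x − M_X) + M_Y:
x = (SD_X/SD_Y)(y − M_Y) + M_X = (10.9/12.9)(37.5 − 57.0) + 58.0
x = 0.844961 × -19.500 + 58.0 = 41.5

41.5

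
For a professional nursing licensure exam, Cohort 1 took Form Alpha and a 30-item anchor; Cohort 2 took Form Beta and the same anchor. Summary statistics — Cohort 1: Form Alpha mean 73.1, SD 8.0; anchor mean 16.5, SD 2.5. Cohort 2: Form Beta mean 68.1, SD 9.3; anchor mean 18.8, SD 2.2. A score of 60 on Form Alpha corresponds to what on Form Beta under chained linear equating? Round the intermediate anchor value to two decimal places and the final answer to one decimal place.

Form Alpha → anchor (Cohort 1): v = (2.5/8.0)(60 − 73.1) + 16.5 = 12.41
anchor → Form Beta (Cohort 2): y = (9.3/2.2)(12.41 − 18.8) + 68.1 = 41.1

41.1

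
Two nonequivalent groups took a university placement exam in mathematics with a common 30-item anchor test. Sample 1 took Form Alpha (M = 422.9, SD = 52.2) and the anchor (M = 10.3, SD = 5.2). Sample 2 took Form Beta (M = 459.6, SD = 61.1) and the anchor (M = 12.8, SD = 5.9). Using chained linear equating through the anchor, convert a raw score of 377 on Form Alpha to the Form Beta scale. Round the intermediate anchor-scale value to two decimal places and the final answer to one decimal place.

386.4

Form Alpha → anchor (Sample 1): v = (5.2/52.2)(377 − 422.9) + 10.3 = 5.73
anchor → Form Beta (Sample 2): y = (61.1/5.9)(5.73 − 12.8) + 459.6 = 386.4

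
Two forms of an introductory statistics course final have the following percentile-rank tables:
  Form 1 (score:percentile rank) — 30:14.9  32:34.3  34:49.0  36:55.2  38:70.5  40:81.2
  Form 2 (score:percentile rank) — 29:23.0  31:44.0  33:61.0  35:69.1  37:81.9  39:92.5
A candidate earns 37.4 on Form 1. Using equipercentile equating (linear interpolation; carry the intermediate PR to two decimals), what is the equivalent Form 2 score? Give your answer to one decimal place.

34.2

PR of 37.4 on Form 1: 55.2 + (37.4 − 36)/(38 − 36) × (70.5 − 55.2) = 65.91
On Form 2, PR 65.91 falls between score 33 (PR 61.0) and 35 (PR 69.1).
Interpolate: 33 + (65.91 − 61.0)/(69.1 − 61.0) × (35 − 33) = 34.2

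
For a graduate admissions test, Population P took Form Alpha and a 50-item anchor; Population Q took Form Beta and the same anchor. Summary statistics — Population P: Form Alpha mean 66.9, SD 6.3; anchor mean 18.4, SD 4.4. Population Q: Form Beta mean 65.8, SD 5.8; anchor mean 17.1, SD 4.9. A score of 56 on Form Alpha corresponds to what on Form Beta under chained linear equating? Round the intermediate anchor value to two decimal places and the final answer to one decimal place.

Form Alpha → anchor (Population P): v = (4.4/6.3)(56 − 66.9) + 18.4 = 10.79
anchor → Form Beta (Population Q): y = (5.8/4.9)(10.79 − 17.1) + 65.8 = 58.3

58.3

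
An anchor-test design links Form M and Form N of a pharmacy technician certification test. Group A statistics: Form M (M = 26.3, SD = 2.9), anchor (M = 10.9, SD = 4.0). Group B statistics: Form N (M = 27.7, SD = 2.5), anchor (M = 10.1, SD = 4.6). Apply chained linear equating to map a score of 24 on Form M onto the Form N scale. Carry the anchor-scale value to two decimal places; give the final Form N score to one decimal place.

26.4

Form M → anchor (Group A): v = (4.0/2.9)(24 − 26.3) + 10.9 = 7.73
anchor → Form N (Group B): y = (2.5/4.6)(7.73 − 10.1) + 27.7 = 26.4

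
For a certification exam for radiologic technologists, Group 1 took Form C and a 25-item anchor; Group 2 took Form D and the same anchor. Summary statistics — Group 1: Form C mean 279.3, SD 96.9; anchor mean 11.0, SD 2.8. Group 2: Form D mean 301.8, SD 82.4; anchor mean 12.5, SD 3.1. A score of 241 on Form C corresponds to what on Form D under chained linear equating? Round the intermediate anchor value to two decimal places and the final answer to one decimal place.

232.4

Form C → anchor (Group 1): v = (2.8/96.9)(241 − 279.3) + 11.0 = 9.89
anchor → Form D (Group 2): y = (82.4/3.1)(9.89 − 12.5) + 301.8 = 232.4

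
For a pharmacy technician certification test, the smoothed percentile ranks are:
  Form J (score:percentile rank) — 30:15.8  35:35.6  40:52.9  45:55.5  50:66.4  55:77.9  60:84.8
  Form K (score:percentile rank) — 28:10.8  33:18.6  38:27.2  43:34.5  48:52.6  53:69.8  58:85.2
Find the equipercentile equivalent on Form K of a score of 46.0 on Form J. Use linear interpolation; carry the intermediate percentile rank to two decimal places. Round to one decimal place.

PR of 46.0 on Form J: 55.5 + (46.0 − 45)/(50 − 45) × (66.4 − 55.5) = 57.68
On Form K, PR 57.68 falls between score 48 (PR 52.6) and 53 (PR 69.8).
Interpolate: 48 + (57.68 − 52.6)/(69.8 − 52.6) × (53 − 48) = 49.5

49.5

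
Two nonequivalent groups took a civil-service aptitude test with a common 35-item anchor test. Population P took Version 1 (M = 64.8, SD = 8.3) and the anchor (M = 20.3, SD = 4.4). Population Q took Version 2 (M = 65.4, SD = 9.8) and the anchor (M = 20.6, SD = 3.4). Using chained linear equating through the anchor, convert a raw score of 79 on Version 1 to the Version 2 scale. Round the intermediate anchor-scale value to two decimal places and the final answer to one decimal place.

86.2

Version 1 → anchor (Population P): v = (4.4/8.3)(79 − 64.8) + 20.3 = 27.83
anchor → Version 2 (Population Q): y = (9.8/3.4)(27.83 − 20.6) + 65.4 = 86.2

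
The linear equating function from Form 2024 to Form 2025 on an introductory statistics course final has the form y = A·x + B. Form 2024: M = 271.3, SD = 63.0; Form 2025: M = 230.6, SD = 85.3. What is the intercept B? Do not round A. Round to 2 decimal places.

A = SD_Y / SD_X = 85.3 / 63.0 = 1.353968
B = M_Y − A·M_X = 230.6 − 1.353968 × 271.3 = -136.73

-136.73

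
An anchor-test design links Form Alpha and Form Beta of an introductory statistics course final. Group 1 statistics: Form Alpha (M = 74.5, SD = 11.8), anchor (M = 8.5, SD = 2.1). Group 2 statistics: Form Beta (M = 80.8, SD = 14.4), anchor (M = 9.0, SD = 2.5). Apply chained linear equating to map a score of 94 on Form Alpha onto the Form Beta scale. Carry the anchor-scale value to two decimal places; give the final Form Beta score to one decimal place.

97.9

Form Alpha → anchor (Group 1): v = (2.1/11.8)(94 − 74.5) + 8.5 = 11.97
anchor → Form Beta (Group 2): y = (14.4/2.5)(11.97 − 9.0) + 80.8 = 97.9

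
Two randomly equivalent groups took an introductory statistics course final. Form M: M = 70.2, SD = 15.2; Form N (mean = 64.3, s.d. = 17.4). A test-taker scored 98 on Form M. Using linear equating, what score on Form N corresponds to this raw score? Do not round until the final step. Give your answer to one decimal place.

Linear equating: y = (SD_Y/SD_X)(x − M_X) + M_Y
y = (17.4/15.2)(98 − 70.2) + 64.3
y = 1.144737 × 27.8 + 64.3 = 31.8237 + 64.3 = 96.1

96.1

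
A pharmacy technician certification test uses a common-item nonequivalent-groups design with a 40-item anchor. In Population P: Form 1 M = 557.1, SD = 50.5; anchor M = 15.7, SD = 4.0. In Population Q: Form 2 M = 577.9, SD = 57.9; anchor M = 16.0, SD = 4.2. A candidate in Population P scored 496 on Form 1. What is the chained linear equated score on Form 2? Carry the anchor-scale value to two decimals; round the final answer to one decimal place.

Form 1 → anchor (Population P): v = (4.0/50.5)(496 − 557.1) + 15.7 = 10.86
anchor → Form 2 (Population Q): y = (57.9/4.2)(10.86 − 16.0) + 577.9 = 507.0

507.0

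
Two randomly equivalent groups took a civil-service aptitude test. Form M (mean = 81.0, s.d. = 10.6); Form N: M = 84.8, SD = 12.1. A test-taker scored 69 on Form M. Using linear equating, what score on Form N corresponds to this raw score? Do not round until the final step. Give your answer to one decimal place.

71.1

Linear equating: y = (SD_Y/SD_X)(x − M_X) + M_Y
y = (12.1/10.6)(69 − 81.0) + 84.8
y = 1.141509 × -12.0 + 84.8 = -13.6981 + 84.8 = 71.1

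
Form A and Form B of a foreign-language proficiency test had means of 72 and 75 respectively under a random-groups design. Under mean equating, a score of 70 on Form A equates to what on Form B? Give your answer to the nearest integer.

73

Mean equating: y = x + (M_Y − M_X) = 70 + (75 − 72) = 73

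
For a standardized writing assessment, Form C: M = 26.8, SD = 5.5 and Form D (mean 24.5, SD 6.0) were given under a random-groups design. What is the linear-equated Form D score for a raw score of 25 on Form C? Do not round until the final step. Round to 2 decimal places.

22.54

Linear equating: y = (SD_Y/SD_X)(x − M_X) + M_Y
y = (6.0/5.5)(25 − 26.8) + 24.5
y = 1.090909 × -1.8 + 24.5 = -1.9636 + 24.5 = 22.54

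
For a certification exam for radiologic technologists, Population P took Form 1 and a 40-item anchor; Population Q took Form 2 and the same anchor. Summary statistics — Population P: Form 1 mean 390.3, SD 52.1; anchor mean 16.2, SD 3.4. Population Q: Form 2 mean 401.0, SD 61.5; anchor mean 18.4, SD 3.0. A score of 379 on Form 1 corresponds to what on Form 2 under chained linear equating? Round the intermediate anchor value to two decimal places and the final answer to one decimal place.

340.7

Form 1 → anchor (Population P): v = (3.4/52.1)(379 − 390.3) + 16.2 = 15.46
anchor → Form 2 (Population Q): y = (61.5/3.0)(15.46 − 18.4) + 401.0 = 340.7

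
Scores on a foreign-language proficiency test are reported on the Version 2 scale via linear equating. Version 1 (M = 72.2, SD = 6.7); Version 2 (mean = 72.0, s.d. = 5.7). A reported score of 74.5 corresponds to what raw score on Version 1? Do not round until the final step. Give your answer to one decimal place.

Invert y = (SD_Y/SD_X)(x − M_X) + M_Y:
x = (SD_X/SD_Y)(y − M_Y) + M_X = (6.7/5.7)(74.5 − 72.0) + 72.2
x = 1.175439 × 2.500 + 72.2 = 75.1

75.1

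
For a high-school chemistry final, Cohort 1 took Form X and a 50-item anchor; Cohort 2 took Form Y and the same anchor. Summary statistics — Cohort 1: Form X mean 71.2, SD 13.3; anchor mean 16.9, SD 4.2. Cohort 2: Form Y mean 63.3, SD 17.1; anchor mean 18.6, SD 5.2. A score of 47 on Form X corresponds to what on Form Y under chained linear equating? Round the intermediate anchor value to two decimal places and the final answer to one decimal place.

32.6

Form X → anchor (Cohort 1): v = (4.2/13.3)(47 − 71.2) + 16.9 = 9.26
anchor → Form Y (Cohort 2): y = (17.1/5.2)(9.26 − 18.6) + 63.3 = 32.6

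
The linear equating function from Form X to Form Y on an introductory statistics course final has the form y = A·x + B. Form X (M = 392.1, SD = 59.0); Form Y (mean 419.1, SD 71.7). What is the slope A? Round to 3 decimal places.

1.215

A = SD_Y / SD_X = 71.7 / 59.0 = 1.215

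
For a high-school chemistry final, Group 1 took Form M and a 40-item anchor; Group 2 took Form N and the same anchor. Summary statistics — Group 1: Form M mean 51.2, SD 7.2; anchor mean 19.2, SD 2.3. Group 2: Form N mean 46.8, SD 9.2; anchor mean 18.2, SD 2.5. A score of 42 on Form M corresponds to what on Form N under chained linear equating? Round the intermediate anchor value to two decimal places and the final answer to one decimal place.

Form M → anchor (Group 1): v = (2.3/7.2)(42 − 51.2) + 19.2 = 16.26
anchor → Form N (Group 2): y = (9.2/2.5)(16.26 − 18.2) + 46.8 = 39.7

39.7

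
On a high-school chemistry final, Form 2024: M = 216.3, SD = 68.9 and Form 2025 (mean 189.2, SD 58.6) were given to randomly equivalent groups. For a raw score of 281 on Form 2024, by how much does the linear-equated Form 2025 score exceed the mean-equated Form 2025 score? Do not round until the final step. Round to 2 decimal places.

Mean-equated: 281 + (189.2 − 216.3) = 253.90
Linear-equated: (58.6/68.9)(281 − 216.3) + 189.2 = 244.228
Difference = 244.228 − 253.90 = -9.67

-9.67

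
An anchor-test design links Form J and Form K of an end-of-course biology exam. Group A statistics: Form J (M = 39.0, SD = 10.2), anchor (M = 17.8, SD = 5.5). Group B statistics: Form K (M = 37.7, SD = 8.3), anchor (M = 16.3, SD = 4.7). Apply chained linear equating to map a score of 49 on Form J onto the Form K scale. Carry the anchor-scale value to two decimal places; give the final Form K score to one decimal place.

Form J → anchor (Group A): v = (5.5/10.2)(49 − 39.0) + 17.8 = 23.19
anchor → Form K (Group B): y = (8.3/4.7)(23.19 − 16.3) + 37.7 = 49.9

49.9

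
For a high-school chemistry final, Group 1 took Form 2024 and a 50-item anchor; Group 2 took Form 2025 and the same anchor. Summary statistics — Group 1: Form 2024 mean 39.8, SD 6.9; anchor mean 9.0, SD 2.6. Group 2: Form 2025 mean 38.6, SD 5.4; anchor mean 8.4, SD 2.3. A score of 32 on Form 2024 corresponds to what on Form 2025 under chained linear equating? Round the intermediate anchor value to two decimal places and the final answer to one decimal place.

33.1

Form 2024 → anchor (Group 1): v = (2.6/6.9)(32 − 39.8) + 9.0 = 6.06
anchor → Form 2025 (Group 2): y = (5.4/2.3)(6.06 − 8.4) + 38.6 = 33.1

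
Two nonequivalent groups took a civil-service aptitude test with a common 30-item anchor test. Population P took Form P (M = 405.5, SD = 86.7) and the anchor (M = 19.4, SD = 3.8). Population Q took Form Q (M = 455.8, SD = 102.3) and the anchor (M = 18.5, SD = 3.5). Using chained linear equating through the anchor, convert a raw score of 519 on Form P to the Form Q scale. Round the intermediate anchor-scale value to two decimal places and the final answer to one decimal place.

627.4

Form P → anchor (Population P): v = (3.8/86.7)(519 − 405.5) + 19.4 = 24.37
anchor → Form Q (Population Q): y = (102.3/3.5)(24.37 − 18.5) + 455.8 = 627.4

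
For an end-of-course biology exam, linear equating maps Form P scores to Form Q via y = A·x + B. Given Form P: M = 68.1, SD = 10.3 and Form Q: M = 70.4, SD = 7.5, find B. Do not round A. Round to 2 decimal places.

A = SD_Y / SD_X = 7.5 / 10.3 = 0.728155
B = M_Y − A·M_X = 70.4 − 0.728155 × 68.1 = 20.81

20.81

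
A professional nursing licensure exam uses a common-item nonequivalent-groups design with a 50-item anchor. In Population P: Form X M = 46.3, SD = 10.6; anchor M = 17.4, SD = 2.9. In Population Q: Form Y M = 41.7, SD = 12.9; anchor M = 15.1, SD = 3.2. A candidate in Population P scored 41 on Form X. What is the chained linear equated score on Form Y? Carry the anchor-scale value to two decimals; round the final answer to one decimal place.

Form X → anchor (Population P): v = (2.9/10.6)(41 − 46.3) + 17.4 = 15.95
anchor → Form Y (Population Q): y = (12.9/3.2)(15.95 − 15.1) + 41.7 = 45.1

45.1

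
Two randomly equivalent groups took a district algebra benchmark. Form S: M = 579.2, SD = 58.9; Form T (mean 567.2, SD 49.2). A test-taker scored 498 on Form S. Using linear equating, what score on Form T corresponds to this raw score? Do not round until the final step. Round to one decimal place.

499.4

Linear equating: y = (SD_Y/SD_X)(x − M_X) + M_Y
y = (49.2/58.9)(498 − 579.2) + 567.2
y = 0.835314 × -81.2 + 567.2 = -67.8275 + 567.2 = 499.4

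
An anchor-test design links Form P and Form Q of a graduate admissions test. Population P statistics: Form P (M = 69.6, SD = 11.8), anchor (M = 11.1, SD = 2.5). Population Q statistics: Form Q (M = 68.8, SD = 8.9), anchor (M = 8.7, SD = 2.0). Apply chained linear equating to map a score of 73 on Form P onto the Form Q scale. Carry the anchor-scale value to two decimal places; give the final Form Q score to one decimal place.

82.7

Form P → anchor (Population P): v = (2.5/11.8)(73 − 69.6) + 11.1 = 11.82
anchor → Form Q (Population Q): y = (8.9/2.0)(11.82 − 8.7) + 68.8 = 82.7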